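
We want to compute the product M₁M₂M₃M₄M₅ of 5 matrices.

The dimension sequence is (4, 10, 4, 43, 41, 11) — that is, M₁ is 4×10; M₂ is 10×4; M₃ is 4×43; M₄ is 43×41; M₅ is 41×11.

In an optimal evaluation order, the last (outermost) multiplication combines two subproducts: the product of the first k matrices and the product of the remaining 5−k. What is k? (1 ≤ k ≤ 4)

2

Adjacent pairs: M₁M₂ = 4·10·4 = 160; M₂M₃ = 10·4·43 = 1720; M₃M₄ = 4·43·41 = 7052; M₄M₅ = 43·41·11 = 19393.
Length 3: M₁..M₃: k=1: 0+1720+4·10·43=3440; k=2: 160+0+4·4·43=848 → min 848 | M₂..M₄: k=2: 0+7052+10·4·41=8692; k=3: 1720+0+10·43·41=19350 → min 8692 | M₃..M₅: k=3: 0+19393+4·43·11=21285; k=4: 7052+0+4·41·11=8856 → min 8856.
Length 4: M₁..M₄: k=1: 0+8692+4·10·41=10332; k=2: 160+7052+4·4·41=7868; k=3: 848+0+4·43·41=7900 → min 7868 | M₂..M₅: k=2: 0+8856+10·4·11=9296; k=3: 1720+19393+10·43·11=25843; k=4: 8692+0+10·41·11=13202 → min 9296.
Top-level splits: k=1: (M₁..M₁)·(M₂..M₅) → 0+9296+4·10·11 = 9736; k=2: (M₁..M₂)·(M₃..M₅) → 160+8856+4·4·11 = 9192; k=3: (M₁..M₃)·(M₄..M₅) → 848+19393+4·43·11 = 22133; k=4: (M₁..M₄)·(M₅..M₅) → 7868+0+4·41·11 = 9672.
Best split is after M₂, i.e. k = 2.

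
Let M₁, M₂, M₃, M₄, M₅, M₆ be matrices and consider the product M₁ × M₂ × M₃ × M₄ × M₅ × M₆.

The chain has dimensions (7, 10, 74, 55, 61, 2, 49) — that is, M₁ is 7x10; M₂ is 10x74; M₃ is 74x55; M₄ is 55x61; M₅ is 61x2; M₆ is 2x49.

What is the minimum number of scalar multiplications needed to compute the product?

Adjacent pairs: M₁M₂ = 7·10·74 = 5180; M₂M₃ = 10·74·55 = 40700; M₃M₄ = 74·55·61 = 248270; M₄M₅ = 55·61·2 = 6710; M₅M₆ = 61·2·49 = 5978.
Length 3: M₁..M₃: k=1: 0+40700+7·10·55=44550; k=2: 5180+0+7·74·55=33670 → min 33670 | M₂..M₄: k=2: 0+248270+10·74·61=293410; k=3: 40700+0+10·55·61=74250 → min 74250 | M₃..M₅: k=3: 0+6710+74·55·2=14850; k=4: 248270+0+74·61·2=257298 → min 14850 | M₄..M₆: k=4: 0+5978+55·61·49=170373; k=5: 6710+0+55·2·49=12100 → min 12100.
Length 4: M₁..M₄: k=1: 0+74250+7·10·61=78520; k=2: 5180+248270+7·74·61=285048; k=3: 33670+0+7·55·61=57155 → min 57155 | M₂..M₅: k=2: 0+14850+10·74·2=16330; k=3: 40700+6710+10·55·2=48510; k=4: 74250+0+10·61·2=75470 → min 16330 | M₃..M₆: k=3: 0+12100+74·55·49=211530; k=4: 248270+5978+74·61·49=475434; k=5: 14850+0+74·2·49=22102 → min 22102.
Length 5: M₁..M₅: k=1: 0+16330+7·10·2=16470; k=2: 5180+14850+7·74·2=21066; k=3: 33670+6710+7·55·2=41150; k=4: 57155+0+7·61·2=58009 → min 16470 | M₂..M₆: k=2: 0+22102+10·74·49=58362; k=3: 40700+12100+10·55·49=79750; k=4: 74250+5978+10·61·49=110118; k=5: 16330+0+10·2·49=17310 → min 17310.
Length 6: M₁..M₆: k=1: 0+17310+7·10·49=20740; k=2: 5180+22102+7·74·49=52664; k=3: 33670+12100+7·55·49=64635; k=4: 57155+5978+7·61·49=84056; k=5: 16470+0+7·2·49=17156 → min 17156.
Optimal order: ((M₁ × (M₂ × (M₃ × (M₄ × M₅)))) × M₆) with cost 17156.

17156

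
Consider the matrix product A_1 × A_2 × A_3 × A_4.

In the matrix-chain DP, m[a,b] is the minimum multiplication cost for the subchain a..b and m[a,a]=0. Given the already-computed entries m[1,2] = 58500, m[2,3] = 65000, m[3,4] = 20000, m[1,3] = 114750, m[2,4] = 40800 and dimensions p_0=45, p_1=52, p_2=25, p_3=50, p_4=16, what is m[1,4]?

m[1,4] = min over k∈[1,3] of m[1,k]+m[k+1,4]+p_{0}·p_k·p_{4}.
k=1: 0 + 40800 + 45·52·16 = 78240; k=2: 58500 + 20000 + 45·25·16 = 96500; k=3: 114750 + 0 + 45·50·16 = 150750.
Minimum: 78240 at k=1.

78240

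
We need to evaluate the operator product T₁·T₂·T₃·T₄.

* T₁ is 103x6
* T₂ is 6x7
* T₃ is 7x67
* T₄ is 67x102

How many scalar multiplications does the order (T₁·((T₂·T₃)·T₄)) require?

(T₂·T₃): 6×7 by 7×67 → 6×67, cost 6·7·67 = 2814
((T₂·T₃)·T₄): 6×67 by 67×102 → 6×102, cost 6·67·102 = 41004; cumulative 43818
(T₁·((T₂·T₃)·T₄)): 103×6 by 6×102 → 103×102, cost 103·6·102 = 63036; cumulative 106854
Total: 106854 scalar multiplications.

106854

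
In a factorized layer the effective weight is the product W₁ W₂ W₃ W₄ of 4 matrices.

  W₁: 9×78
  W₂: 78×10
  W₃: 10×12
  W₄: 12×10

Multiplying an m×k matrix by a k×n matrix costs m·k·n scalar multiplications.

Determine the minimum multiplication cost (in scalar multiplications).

Adjacent pairs: W₁W₂ = 9·78·10 = 7020; W₂W₃ = 78·10·12 = 9360; W₃W₄ = 10·12·10 = 1200.
Length 3: W₁..W₃: k=1: 0+9360+9·78·12=17784; k=2: 7020+0+9·10·12=8100 → min 8100 | W₂..W₄: k=2: 0+1200+78·10·10=9000; k=3: 9360+0+78·12·10=18720 → min 9000.
Length 4: W₁..W₄: k=1: 0+9000+9·78·10=16020; k=2: 7020+1200+9·10·10=9120; k=3: 8100+0+9·12·10=9180 → min 9120.
Optimal order: ((W₁ W₂) (W₃ W₄)) with cost 9120.

9120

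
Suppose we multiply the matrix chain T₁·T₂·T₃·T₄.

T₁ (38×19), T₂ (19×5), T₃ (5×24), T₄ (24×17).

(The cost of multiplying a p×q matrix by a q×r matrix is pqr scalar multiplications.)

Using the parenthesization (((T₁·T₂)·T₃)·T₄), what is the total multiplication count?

(T₁·T₂): 38×19 by 19×5 → 38×5, cost 38·19·5 = 3610
((T₁·T₂)·T₃): 38×5 by 5×24 → 38×24, cost 38·5·24 = 4560; cumulative 8170
(((T₁·T₂)·T₃)·T₄): 38×24 by 24×17 → 38×17, cost 38·24·17 = 15504; cumulative 23674
Total: 23674 scalar multiplications.

23674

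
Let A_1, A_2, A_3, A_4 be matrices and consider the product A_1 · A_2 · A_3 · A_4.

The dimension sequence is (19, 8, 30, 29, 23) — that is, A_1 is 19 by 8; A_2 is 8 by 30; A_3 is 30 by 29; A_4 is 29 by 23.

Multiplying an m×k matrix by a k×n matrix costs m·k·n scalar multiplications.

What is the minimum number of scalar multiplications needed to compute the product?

Adjacent pairs: A_1A_2 = 19·8·30 = 4560; A_2A_3 = 8·30·29 = 6960; A_3A_4 = 30·29·23 = 20010.
Length 3: A_1..A_3: k=1: 0+6960+19·8·29=11368; k=2: 4560+0+19·30·29=21090 → min 11368 | A_2..A_4: k=2: 0+20010+8·30·23=25530; k=3: 6960+0+8·29·23=12296 → min 12296.
Length 4: A_1..A_4: k=1: 0+12296+19·8·23=15792; k=2: 4560+20010+19·30·23=37680; k=3: 11368+0+19·29·23=24041 → min 15792.
Optimal order: (A_1 · ((A_2 · A_3) · A_4)) with cost 15792.

15792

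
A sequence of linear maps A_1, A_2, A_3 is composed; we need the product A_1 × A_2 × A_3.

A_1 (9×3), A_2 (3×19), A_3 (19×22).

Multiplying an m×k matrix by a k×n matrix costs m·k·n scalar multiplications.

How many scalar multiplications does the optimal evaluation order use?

1848

Order (A_1 × (A_2 × A_3)): (A_2 × A_3): 3×19 by 19×22 → 3×22, cost 3·19·22 = 1254; (A_1 × (A_2 × A_3)): 9×3 by 3×22 → 9×22, cost 9·3·22 = 594; cumulative 1848. Total 1848.
Order ((A_1 × A_2) × A_3): (A_1 × A_2): 9×3 by 3×19 → 9×19, cost 9·3·19 = 513; ((A_1 × A_2) × A_3): 9×19 by 19×22 → 9×22, cost 9·19·22 = 3762; cumulative 4275. Total 4275.
Minimum: 1848.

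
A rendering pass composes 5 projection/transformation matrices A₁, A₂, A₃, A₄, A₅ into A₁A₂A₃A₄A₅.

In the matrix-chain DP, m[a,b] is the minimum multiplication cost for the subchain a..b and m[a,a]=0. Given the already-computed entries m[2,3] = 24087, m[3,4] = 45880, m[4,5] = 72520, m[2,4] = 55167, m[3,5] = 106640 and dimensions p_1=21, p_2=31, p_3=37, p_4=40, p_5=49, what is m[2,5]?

m[2,5] = min over k∈[2,4] of m[2,k]+m[k+1,5]+p_{1}·p_k·p_{5}.
k=2: 0 + 106640 + 21·31·49 = 138539; k=3: 24087 + 72520 + 21·37·49 = 134680; k=4: 55167 + 0 + 21·40·49 = 96327.
Minimum: 96327 at k=4.

96327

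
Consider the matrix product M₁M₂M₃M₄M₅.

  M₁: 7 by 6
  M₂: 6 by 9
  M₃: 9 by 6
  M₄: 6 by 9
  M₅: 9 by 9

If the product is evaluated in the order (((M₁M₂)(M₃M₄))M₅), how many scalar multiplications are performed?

(M₁M₂): 7×6 by 6×9 → 7×9, cost 7·6·9 = 378
(M₃M₄): 9×6 by 6×9 → 9×9, cost 9·6·9 = 486
((M₁M₂)(M₃M₄)): 7×9 by 9×9 → 7×9, cost 7·9·9 = 567; cumulative 1431
(((M₁M₂)(M₃M₄))M₅): 7×9 by 9×9 → 7×9, cost 7·9·9 = 567; cumulative 1998
Total: 1998 scalar multiplications.

1998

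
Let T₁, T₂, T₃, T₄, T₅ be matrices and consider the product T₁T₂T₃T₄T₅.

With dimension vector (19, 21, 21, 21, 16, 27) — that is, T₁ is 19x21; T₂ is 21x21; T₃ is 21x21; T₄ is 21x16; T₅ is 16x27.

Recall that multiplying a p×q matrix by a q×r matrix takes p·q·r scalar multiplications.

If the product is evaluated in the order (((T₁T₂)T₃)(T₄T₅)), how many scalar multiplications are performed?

(T₁T₂): 19×21 by 21×21 → 19×21, cost 19·21·21 = 8379
((T₁T₂)T₃): 19×21 by 21×21 → 19×21, cost 19·21·21 = 8379; cumulative 16758
(T₄T₅): 21×16 by 16×27 → 21×27, cost 21·16·27 = 9072
(((T₁T₂)T₃)(T₄T₅)): 19×21 by 21×27 → 19×27, cost 19·21·27 = 10773; cumulative 36603
Total: 36603 scalar multiplications.

36603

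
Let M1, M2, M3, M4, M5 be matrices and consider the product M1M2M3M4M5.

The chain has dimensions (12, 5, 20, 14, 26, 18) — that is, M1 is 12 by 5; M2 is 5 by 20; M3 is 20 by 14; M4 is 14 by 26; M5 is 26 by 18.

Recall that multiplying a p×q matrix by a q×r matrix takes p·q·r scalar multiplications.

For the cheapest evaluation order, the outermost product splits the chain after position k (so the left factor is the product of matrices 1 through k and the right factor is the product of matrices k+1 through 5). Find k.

Adjacent pairs: M1M2 = 12·5·20 = 1200; M2M3 = 5·20·14 = 1400; M3M4 = 20·14·26 = 7280; M4M5 = 14·26·18 = 6552.
Length 3: M1..M3: k=1: 0+1400+12·5·14=2240; k=2: 1200+0+12·20·14=4560 → min 2240 | M2..M4: k=2: 0+7280+5·20·26=9880; k=3: 1400+0+5·14·26=3220 → min 3220 | M3..M5: k=3: 0+6552+20·14·18=11592; k=4: 7280+0+20·26·18=16640 → min 11592.
Length 4: M1..M4: k=1: 0+3220+12·5·26=4780; k=2: 1200+7280+12·20·26=14720; k=3: 2240+0+12·14·26=6608 → min 4780 | M2..M5: k=2: 0+11592+5·20·18=13392; k=3: 1400+6552+5·14·18=9212; k=4: 3220+0+5·26·18=5560 → min 5560.
Top-level splits: k=1: (M1..M1)·(M2..M5) → 0+5560+12·5·18 = 6640; k=2: (M1..M2)·(M3..M5) → 1200+11592+12·20·18 = 17112; k=3: (M1..M3)·(M4..M5) → 2240+6552+12·14·18 = 11816; k=4: (M1..M4)·(M5..M5) → 4780+0+12·26·18 = 10396.
Best split is after M1, i.e. k = 1.

1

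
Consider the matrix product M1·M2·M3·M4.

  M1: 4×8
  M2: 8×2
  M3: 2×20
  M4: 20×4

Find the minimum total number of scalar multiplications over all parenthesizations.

256

Adjacent pairs: M1M2 = 4·8·2 = 64; M2M3 = 8·2·20 = 320; M3M4 = 2·20·4 = 160.
Length 3: M1..M3: k=1: 0+320+4·8·20=960; k=2: 64+0+4·2·20=224 → min 224 | M2..M4: k=2: 0+160+8·2·4=224; k=3: 320+0+8·20·4=960 → min 224.
Length 4: M1..M4: k=1: 0+224+4·8·4=352; k=2: 64+160+4·2·4=256; k=3: 224+0+4·20·4=544 → min 256.
Optimal order: ((M1·M2)·(M3·M4)) with cost 256.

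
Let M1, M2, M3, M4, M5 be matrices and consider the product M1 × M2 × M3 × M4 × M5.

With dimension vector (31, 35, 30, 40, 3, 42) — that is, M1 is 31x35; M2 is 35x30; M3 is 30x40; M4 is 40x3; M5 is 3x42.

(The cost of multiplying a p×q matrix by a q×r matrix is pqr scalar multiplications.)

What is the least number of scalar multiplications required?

13911

Adjacent pairs: M1M2 = 31·35·30 = 32550; M2M3 = 35·30·40 = 42000; M3M4 = 30·40·3 = 3600; M4M5 = 40·3·42 = 5040.
Length 3: M1..M3: k=1: 0+42000+31·35·40=85400; k=2: 32550+0+31·30·40=69750 → min 69750 | M2..M4: k=2: 0+3600+35·30·3=6750; k=3: 42000+0+35·40·3=46200 → min 6750 | M3..M5: k=3: 0+5040+30·40·42=55440; k=4: 3600+0+30·3·42=7380 → min 7380.
Length 4: M1..M4: k=1: 0+6750+31·35·3=10005; k=2: 32550+3600+31·30·3=38940; k=3: 69750+0+31·40·3=73470 → min 10005 | M2..M5: k=2: 0+7380+35·30·42=51480; k=3: 42000+5040+35·40·42=105840; k=4: 6750+0+35·3·42=11160 → min 11160.
Length 5: M1..M5: k=1: 0+11160+31·35·42=56730; k=2: 32550+7380+31·30·42=78990; k=3: 69750+5040+31·40·42=126870; k=4: 10005+0+31·3·42=13911 → min 13911.
Optimal order: ((M1 × (M2 × (M3 × M4))) × M5) with cost 13911.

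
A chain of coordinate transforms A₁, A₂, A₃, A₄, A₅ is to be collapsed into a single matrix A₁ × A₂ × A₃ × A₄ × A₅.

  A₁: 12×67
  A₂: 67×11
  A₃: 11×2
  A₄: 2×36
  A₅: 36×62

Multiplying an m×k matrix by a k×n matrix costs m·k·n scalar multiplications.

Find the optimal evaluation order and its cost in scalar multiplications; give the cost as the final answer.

Adjacent pairs: A₁A₂ = 12·67·11 = 8844; A₂A₃ = 67·11·2 = 1474; A₃A₄ = 11·2·36 = 792; A₄A₅ = 2·36·62 = 4464.
Length 3: A₁..A₃: k=1: 0+1474+12·67·2=3082; k=2: 8844+0+12·11·2=9108 → min 3082 | A₂..A₄: k=2: 0+792+67·11·36=27324; k=3: 1474+0+67·2·36=6298 → min 6298 | A₃..A₅: k=3: 0+4464+11·2·62=5828; k=4: 792+0+11·36·62=25344 → min 5828.
Length 4: A₁..A₄: k=1: 0+6298+12·67·36=35242; k=2: 8844+792+12·11·36=14388; k=3: 3082+0+12·2·36=3946 → min 3946 | A₂..A₅: k=2: 0+5828+67·11·62=51522; k=3: 1474+4464+67·2·62=14246; k=4: 6298+0+67·36·62=155842 → min 14246.
Length 5: A₁..A₅: k=1: 0+14246+12·67·62=64094; k=2: 8844+5828+12·11·62=22856; k=3: 3082+4464+12·2·62=9034; k=4: 3946+0+12·36·62=30730 → min 9034.
Optimal parenthesization: ((A₁ × (A₂ × A₃)) × (A₄ × A₅)) with cost 9034.

9034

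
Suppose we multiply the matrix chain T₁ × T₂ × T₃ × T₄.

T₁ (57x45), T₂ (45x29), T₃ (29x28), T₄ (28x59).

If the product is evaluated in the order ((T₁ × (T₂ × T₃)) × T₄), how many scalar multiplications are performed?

202524

(T₂ × T₃): 45×29 by 29×28 → 45×28, cost 45·29·28 = 36540
(T₁ × (T₂ × T₃)): 57×45 by 45×28 → 57×28, cost 57·45·28 = 71820; cumulative 108360
((T₁ × (T₂ × T₃)) × T₄): 57×28 by 28×59 → 57×59, cost 57·28·59 = 94164; cumulative 202524
Total: 202524 scalar multiplications.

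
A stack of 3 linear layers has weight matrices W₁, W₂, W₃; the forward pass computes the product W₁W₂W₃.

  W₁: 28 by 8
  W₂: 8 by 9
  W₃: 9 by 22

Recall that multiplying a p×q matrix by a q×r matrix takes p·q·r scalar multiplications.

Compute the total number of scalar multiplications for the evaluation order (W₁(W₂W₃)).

6512

(W₂W₃): 8×9 by 9×22 → 8×22, cost 8·9·22 = 1584
(W₁(W₂W₃)): 28×8 by 8×22 → 28×22, cost 28·8·22 = 4928; cumulative 6512
Total: 6512 scalar multiplications.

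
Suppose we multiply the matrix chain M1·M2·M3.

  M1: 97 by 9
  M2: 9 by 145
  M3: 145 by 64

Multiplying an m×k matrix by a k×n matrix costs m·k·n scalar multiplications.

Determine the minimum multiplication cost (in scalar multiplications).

139392

Order (M1·(M2·M3)): (M2·M3): 9×145 by 145×64 → 9×64, cost 9·145·64 = 83520; (M1·(M2·M3)): 97×9 by 9×64 → 97×64, cost 97·9·64 = 55872; cumulative 139392. Total 139392.
Order ((M1·M2)·M3): (M1·M2): 97×9 by 9×145 → 97×145, cost 97·9·145 = 126585; ((M1·M2)·M3): 97×145 by 145×64 → 97×64, cost 97·145·64 = 900160; cumulative 1026745. Total 1026745.
Minimum: 139392.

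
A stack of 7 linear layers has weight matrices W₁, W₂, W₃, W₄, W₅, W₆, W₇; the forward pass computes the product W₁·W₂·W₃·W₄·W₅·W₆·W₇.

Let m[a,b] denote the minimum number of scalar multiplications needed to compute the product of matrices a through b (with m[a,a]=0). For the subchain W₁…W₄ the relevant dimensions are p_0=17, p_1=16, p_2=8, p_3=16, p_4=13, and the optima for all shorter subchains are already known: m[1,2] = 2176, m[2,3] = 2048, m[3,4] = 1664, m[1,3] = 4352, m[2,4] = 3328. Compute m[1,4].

5608

m[1,4] = min over k∈[1,3] of m[1,k]+m[k+1,4]+p_{0}·p_k·p_{4}.
k=1: 0 + 3328 + 17·16·13 = 6864; k=2: 2176 + 1664 + 17·8·13 = 5608; k=3: 4352 + 0 + 17·16·13 = 7888.
Minimum: 5608 at k=2.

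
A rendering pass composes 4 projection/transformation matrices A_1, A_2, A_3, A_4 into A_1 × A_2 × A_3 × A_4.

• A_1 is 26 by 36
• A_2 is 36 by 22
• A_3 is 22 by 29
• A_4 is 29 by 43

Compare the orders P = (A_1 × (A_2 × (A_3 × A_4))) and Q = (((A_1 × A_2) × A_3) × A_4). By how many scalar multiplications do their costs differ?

32136

Order P = (A_1 × (A_2 × (A_3 × A_4))): (A_3 × A_4): 22×29 by 29×43 → 22×43, cost 22·29·43 = 27434; (A_2 × (A_3 × A_4)): 36×22 by 22×43 → 36×43, cost 36·22·43 = 34056; cumulative 61490; (A_1 × (A_2 × (A_3 × A_4))): 26×36 by 36×43 → 26×43, cost 26·36·43 = 40248; cumulative 101738. Total 101738.
Order Q = (((A_1 × A_2) × A_3) × A_4): (A_1 × A_2): 26×36 by 36×22 → 26×22, cost 26·36·22 = 20592; ((A_1 × A_2) × A_3): 26×22 by 22×29 → 26×29, cost 26·22·29 = 16588; cumulative 37180; (((A_1 × A_2) × A_3) × A_4): 26×29 by 29×43 → 26×43, cost 26·29·43 = 32422; cumulative 69602. Total 69602.
Difference: |101738 − 69602| = 32136.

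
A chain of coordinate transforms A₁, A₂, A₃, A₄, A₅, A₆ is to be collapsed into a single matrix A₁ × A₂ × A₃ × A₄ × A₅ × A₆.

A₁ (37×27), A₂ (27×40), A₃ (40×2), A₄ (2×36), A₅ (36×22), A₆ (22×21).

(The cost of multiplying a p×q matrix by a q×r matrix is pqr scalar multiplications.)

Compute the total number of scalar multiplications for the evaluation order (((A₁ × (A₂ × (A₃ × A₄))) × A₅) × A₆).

124122

(A₃ × A₄): 40×2 by 2×36 → 40×36, cost 40·2·36 = 2880
(A₂ × (A₃ × A₄)): 27×40 by 40×36 → 27×36, cost 27·40·36 = 38880; cumulative 41760
(A₁ × (A₂ × (A₃ × A₄))): 37×27 by 27×36 → 37×36, cost 37·27·36 = 35964; cumulative 77724
((A₁ × (A₂ × (A₃ × A₄))) × A₅): 37×36 by 36×22 → 37×22, cost 37·36·22 = 29304; cumulative 107028
(((A₁ × (A₂ × (A₃ × A₄))) × A₅) × A₆): 37×22 by 22×21 → 37×21, cost 37·22·21 = 17094; cumulative 124122
Total: 124122 scalar multiplications.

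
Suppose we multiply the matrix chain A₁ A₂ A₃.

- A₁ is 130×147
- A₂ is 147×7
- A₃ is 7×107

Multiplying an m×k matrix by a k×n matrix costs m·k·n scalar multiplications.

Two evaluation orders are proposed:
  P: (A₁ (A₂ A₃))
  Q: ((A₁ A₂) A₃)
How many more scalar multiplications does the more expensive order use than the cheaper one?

1923733

Order P = (A₁ (A₂ A₃)): (A₂ A₃): 147×7 by 7×107 → 147×107, cost 147·7·107 = 110103; (A₁ (A₂ A₃)): 130×147 by 147×107 → 130×107, cost 130·147·107 = 2044770; cumulative 2154873. Total 2154873.
Order Q = ((A₁ A₂) A₃): (A₁ A₂): 130×147 by 147×7 → 130×7, cost 130·147·7 = 133770; ((A₁ A₂) A₃): 130×7 by 7×107 → 130×107, cost 130·7·107 = 97370; cumulative 231140. Total 231140.
Difference: |2154873 − 231140| = 1923733.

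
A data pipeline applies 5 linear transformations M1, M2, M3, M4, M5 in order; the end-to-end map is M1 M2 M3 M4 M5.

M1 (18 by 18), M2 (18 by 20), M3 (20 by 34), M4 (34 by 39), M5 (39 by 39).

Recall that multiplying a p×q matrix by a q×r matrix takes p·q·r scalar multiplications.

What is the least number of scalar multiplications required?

Adjacent pairs: M1M2 = 18·18·20 = 6480; M2M3 = 18·20·34 = 12240; M3M4 = 20·34·39 = 26520; M4M5 = 34·39·39 = 51714.
Length 3: M1..M3: k=1: 0+12240+18·18·34=23256; k=2: 6480+0+18·20·34=18720 → min 18720 | M2..M4: k=2: 0+26520+18·20·39=40560; k=3: 12240+0+18·34·39=36108 → min 36108 | M3..M5: k=3: 0+51714+20·34·39=78234; k=4: 26520+0+20·39·39=56940 → min 56940.
Length 4: M1..M4: k=1: 0+36108+18·18·39=48744; k=2: 6480+26520+18·20·39=47040; k=3: 18720+0+18·34·39=42588 → min 42588 | M2..M5: k=2: 0+56940+18·20·39=70980; k=3: 12240+51714+18·34·39=87822; k=4: 36108+0+18·39·39=63486 → min 63486.
Length 5: M1..M5: k=1: 0+63486+18·18·39=76122; k=2: 6480+56940+18·20·39=77460; k=3: 18720+51714+18·34·39=94302; k=4: 42588+0+18·39·39=69966 → min 69966.
Optimal order: ((((M1 M2) M3) M4) M5) with cost 69966.

69966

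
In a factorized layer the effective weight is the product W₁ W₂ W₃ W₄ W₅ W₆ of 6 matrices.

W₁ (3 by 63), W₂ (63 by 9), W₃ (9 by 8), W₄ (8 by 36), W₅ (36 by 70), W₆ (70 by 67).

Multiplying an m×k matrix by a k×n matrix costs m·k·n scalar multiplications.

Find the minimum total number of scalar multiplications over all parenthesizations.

24411

Adjacent pairs: W₁W₂ = 3·63·9 = 1701; W₂W₃ = 63·9·8 = 4536; W₃W₄ = 9·8·36 = 2592; W₄W₅ = 8·36·70 = 20160; W₅W₆ = 36·70·67 = 168840.
Length 3: W₁..W₃: k=1: 0+4536+3·63·8=6048; k=2: 1701+0+3·9·8=1917 → min 1917 | W₂..W₄: k=2: 0+2592+63·9·36=23004; k=3: 4536+0+63·8·36=22680 → min 22680 | W₃..W₅: k=3: 0+20160+9·8·70=25200; k=4: 2592+0+9·36·70=25272 → min 25200 | W₄..W₆: k=4: 0+168840+8·36·67=188136; k=5: 20160+0+8·70·67=57680 → min 57680.
Length 4: W₁..W₄: k=1: 0+22680+3·63·36=29484; k=2: 1701+2592+3·9·36=5265; k=3: 1917+0+3·8·36=2781 → min 2781 | W₂..W₅: k=2: 0+25200+63·9·70=64890; k=3: 4536+20160+63·8·70=59976; k=4: 22680+0+63·36·70=181440 → min 59976 | W₃..W₆: k=3: 0+57680+9·8·67=62504; k=4: 2592+168840+9·36·67=193140; k=5: 25200+0+9·70·67=67410 → min 62504.
Length 5: W₁..W₅: k=1: 0+59976+3·63·70=73206; k=2: 1701+25200+3·9·70=28791; k=3: 1917+20160+3·8·70=23757; k=4: 2781+0+3·36·70=10341 → min 10341 | W₂..W₆: k=2: 0+62504+63·9·67=100493; k=3: 4536+57680+63·8·67=95984; k=4: 22680+168840+63·36·67=343476; k=5: 59976+0+63·70·67=355446 → min 95984.
Length 6: W₁..W₆: k=1: 0+95984+3·63·67=108647; k=2: 1701+62504+3·9·67=66014; k=3: 1917+57680+3·8·67=61205; k=4: 2781+168840+3·36·67=178857; k=5: 10341+0+3·70·67=24411 → min 24411.
Optimal order: (((((W₁ W₂) W₃) W₄) W₅) W₆) with cost 24411.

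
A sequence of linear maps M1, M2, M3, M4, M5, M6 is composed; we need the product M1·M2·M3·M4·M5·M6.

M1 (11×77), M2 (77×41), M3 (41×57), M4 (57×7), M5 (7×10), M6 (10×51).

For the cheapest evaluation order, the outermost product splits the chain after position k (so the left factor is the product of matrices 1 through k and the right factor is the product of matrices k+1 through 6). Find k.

5

Adjacent pairs: M1M2 = 11·77·41 = 34727; M2M3 = 77·41·57 = 179949; M3M4 = 41·57·7 = 16359; M4M5 = 57·7·10 = 3990; M5M6 = 7·10·51 = 3570.
Length 3: M1..M3: k=1: 0+179949+11·77·57=228228; k=2: 34727+0+11·41·57=60434 → min 60434 | M2..M4: k=2: 0+16359+77·41·7=38458; k=3: 179949+0+77·57·7=210672 → min 38458 | M3..M5: k=3: 0+3990+41·57·10=27360; k=4: 16359+0+41·7·10=19229 → min 19229 | M4..M6: k=4: 0+3570+57·7·51=23919; k=5: 3990+0+57·10·51=33060 → min 23919.
Length 4: M1..M4: k=1: 0+38458+11·77·7=44387; k=2: 34727+16359+11·41·7=54243; k=3: 60434+0+11·57·7=64823 → min 44387 | M2..M5: k=2: 0+19229+77·41·10=50799; k=3: 179949+3990+77·57·10=227829; k=4: 38458+0+77·7·10=43848 → min 43848 | M3..M6: k=3: 0+23919+41·57·51=143106; k=4: 16359+3570+41·7·51=34566; k=5: 19229+0+41·10·51=40139 → min 34566.
Length 5: M1..M5: k=1: 0+43848+11·77·10=52318; k=2: 34727+19229+11·41·10=58466; k=3: 60434+3990+11·57·10=70694; k=4: 44387+0+11·7·10=45157 → min 45157 | M2..M6: k=2: 0+34566+77·41·51=195573; k=3: 179949+23919+77·57·51=427707; k=4: 38458+3570+77·7·51=69517; k=5: 43848+0+77·10·51=83118 → min 69517.
Top-level splits: k=1: (M1..M1)·(M2..M6) → 0+69517+11·77·51 = 112714; k=2: (M1..M2)·(M3..M6) → 34727+34566+11·41·51 = 92294; k=3: (M1..M3)·(M4..M6) → 60434+23919+11·57·51 = 116330; k=4: (M1..M4)·(M5..M6) → 44387+3570+11·7·51 = 51884; k=5: (M1..M5)·(M6..M6) → 45157+0+11·10·51 = 50767.
Best split is after M5, i.e. k = 5.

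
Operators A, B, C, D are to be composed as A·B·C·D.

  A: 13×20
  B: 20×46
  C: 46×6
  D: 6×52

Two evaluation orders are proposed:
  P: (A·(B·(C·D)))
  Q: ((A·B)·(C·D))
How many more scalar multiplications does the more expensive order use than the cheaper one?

18304

Order P = (A·(B·(C·D))): (C·D): 46×6 by 6×52 → 46×52, cost 46·6·52 = 14352; (B·(C·D)): 20×46 by 46×52 → 20×52, cost 20·46·52 = 47840; cumulative 62192; (A·(B·(C·D))): 13×20 by 20×52 → 13×52, cost 13·20·52 = 13520; cumulative 75712. Total 75712.
Order Q = ((A·B)·(C·D)): (A·B): 13×20 by 20×46 → 13×46, cost 13·20·46 = 11960; (C·D): 46×6 by 6×52 → 46×52, cost 46·6·52 = 14352; ((A·B)·(C·D)): 13×46 by 46×52 → 13×52, cost 13·46·52 = 31096; cumulative 57408. Total 57408.
Difference: |75712 − 57408| = 18304.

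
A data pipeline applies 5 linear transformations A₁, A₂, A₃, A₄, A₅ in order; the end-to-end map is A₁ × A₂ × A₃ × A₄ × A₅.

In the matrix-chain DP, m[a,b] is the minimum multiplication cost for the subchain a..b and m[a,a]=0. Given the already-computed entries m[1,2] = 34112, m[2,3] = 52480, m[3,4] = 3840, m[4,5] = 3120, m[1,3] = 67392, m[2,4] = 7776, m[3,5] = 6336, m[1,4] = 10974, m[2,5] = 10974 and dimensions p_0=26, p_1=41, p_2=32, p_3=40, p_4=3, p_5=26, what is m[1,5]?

13002

m[1,5] = min over k∈[1,4] of m[1,k]+m[k+1,5]+p_{0}·p_k·p_{5}.
k=1: 0 + 10974 + 26·41·26 = 38690; k=2: 34112 + 6336 + 26·32·26 = 62080; k=3: 67392 + 3120 + 26·40·26 = 97552; k=4: 10974 + 0 + 26·3·26 = 13002.
Minimum: 13002 at k=4.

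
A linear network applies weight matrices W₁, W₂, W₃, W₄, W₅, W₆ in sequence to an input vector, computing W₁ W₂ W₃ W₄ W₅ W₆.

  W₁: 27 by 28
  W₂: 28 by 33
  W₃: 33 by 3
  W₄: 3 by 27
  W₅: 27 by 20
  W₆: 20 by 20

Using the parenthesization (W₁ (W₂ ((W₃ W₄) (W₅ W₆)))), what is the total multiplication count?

(W₃ W₄): 33×3 by 3×27 → 33×27, cost 33·3·27 = 2673
(W₅ W₆): 27×20 by 20×20 → 27×20, cost 27·20·20 = 10800
((W₃ W₄) (W₅ W₆)): 33×27 by 27×20 → 33×20, cost 33·27·20 = 17820; cumulative 31293
(W₂ ((W₃ W₄) (W₅ W₆))): 28×33 by 33×20 → 28×20, cost 28·33·20 = 18480; cumulative 49773
(W₁ (W₂ ((W₃ W₄) (W₅ W₆)))): 27×28 by 28×20 → 27×20, cost 27·28·20 = 15120; cumulative 64893
Total: 64893 scalar multiplications.

64893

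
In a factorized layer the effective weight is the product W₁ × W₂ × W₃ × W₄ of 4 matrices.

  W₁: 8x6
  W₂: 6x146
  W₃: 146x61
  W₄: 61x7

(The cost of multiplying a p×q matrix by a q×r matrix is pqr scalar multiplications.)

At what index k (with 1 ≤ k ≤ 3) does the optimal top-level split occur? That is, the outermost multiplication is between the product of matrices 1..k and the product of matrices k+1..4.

1

Adjacent pairs: W₁W₂ = 8·6·146 = 7008; W₂W₃ = 6·146·61 = 53436; W₃W₄ = 146·61·7 = 62342.
Length 3: W₁..W₃: k=1: 0+53436+8·6·61=56364; k=2: 7008+0+8·146·61=78256 → min 56364 | W₂..W₄: k=2: 0+62342+6·146·7=68474; k=3: 53436+0+6·61·7=55998 → min 55998.
Top-level splits: k=1: (W₁..W₁)·(W₂..W₄) → 0+55998+8·6·7 = 56334; k=2: (W₁..W₂)·(W₃..W₄) → 7008+62342+8·146·7 = 77526; k=3: (W₁..W₃)·(W₄..W₄) → 56364+0+8·61·7 = 59780.
Best split is after W₁, i.e. k = 1.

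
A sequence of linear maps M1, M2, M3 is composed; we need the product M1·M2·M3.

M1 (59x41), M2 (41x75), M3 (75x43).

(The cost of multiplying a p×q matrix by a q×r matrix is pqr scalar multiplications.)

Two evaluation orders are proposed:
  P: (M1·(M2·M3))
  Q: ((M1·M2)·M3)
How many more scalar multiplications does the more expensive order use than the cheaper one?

135458

Order P = (M1·(M2·M3)): (M2·M3): 41×75 by 75×43 → 41×43, cost 41·75·43 = 132225; (M1·(M2·M3)): 59×41 by 41×43 → 59×43, cost 59·41·43 = 104017; cumulative 236242. Total 236242.
Order Q = ((M1·M2)·M3): (M1·M2): 59×41 by 41×75 → 59×75, cost 59·41·75 = 181425; ((M1·M2)·M3): 59×75 by 75×43 → 59×43, cost 59·75·43 = 190275; cumulative 371700. Total 371700.
Difference: |236242 − 371700| = 135458.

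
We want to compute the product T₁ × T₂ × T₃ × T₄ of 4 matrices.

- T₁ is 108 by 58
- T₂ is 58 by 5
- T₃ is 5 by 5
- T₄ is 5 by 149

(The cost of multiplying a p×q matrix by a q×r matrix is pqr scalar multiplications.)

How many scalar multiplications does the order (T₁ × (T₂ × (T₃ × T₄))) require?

(T₃ × T₄): 5×5 by 5×149 → 5×149, cost 5·5·149 = 3725
(T₂ × (T₃ × T₄)): 58×5 by 5×149 → 58×149, cost 58·5·149 = 43210; cumulative 46935
(T₁ × (T₂ × (T₃ × T₄))): 108×58 by 58×149 → 108×149, cost 108·58·149 = 933336; cumulative 980271
Total: 980271 scalar multiplications.

980271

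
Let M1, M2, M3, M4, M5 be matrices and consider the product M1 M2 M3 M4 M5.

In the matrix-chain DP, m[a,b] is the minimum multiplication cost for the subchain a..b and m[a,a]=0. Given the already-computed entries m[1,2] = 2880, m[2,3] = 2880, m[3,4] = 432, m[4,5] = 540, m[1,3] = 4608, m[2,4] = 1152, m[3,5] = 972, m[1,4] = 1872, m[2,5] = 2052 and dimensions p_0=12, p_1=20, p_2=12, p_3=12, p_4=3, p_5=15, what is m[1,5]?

2412

m[1,5] = min over k∈[1,4] of m[1,k]+m[k+1,5]+p_{0}·p_k·p_{5}.
k=1: 0 + 2052 + 12·20·15 = 5652; k=2: 2880 + 972 + 12·12·15 = 6012; k=3: 4608 + 540 + 12·12·15 = 7308; k=4: 1872 + 0 + 12·3·15 = 2412.
Minimum: 2412 at k=4.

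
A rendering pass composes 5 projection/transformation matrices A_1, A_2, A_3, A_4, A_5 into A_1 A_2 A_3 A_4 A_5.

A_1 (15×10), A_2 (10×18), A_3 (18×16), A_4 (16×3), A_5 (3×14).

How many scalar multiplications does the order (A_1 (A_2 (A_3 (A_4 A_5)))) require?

9324

(A_4 A_5): 16×3 by 3×14 → 16×14, cost 16·3·14 = 672
(A_3 (A_4 A_5)): 18×16 by 16×14 → 18×14, cost 18·16·14 = 4032; cumulative 4704
(A_2 (A_3 (A_4 A_5))): 10×18 by 18×14 → 10×14, cost 10·18·14 = 2520; cumulative 7224
(A_1 (A_2 (A_3 (A_4 A_5)))): 15×10 by 10×14 → 15×14, cost 15·10·14 = 2100; cumulative 9324
Total: 9324 scalar multiplications.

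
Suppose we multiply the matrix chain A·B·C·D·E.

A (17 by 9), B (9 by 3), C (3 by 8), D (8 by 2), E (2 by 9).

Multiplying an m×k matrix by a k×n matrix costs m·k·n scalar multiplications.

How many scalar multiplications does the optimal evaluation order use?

714

Adjacent pairs: AB = 17·9·3 = 459; BC = 9·3·8 = 216; CD = 3·8·2 = 48; DE = 8·2·9 = 144.
Length 3: A..C: k=1: 0+216+17·9·8=1440; k=2: 459+0+17·3·8=867 → min 867 | B..D: k=2: 0+48+9·3·2=102; k=3: 216+0+9·8·2=360 → min 102 | C..E: k=3: 0+144+3·8·9=360; k=4: 48+0+3·2·9=102 → min 102.
Length 4: A..D: k=1: 0+102+17·9·2=408; k=2: 459+48+17·3·2=609; k=3: 867+0+17·8·2=1139 → min 408 | B..E: k=2: 0+102+9·3·9=345; k=3: 216+144+9·8·9=1008; k=4: 102+0+9·2·9=264 → min 264.
Length 5: A..E: k=1: 0+264+17·9·9=1641; k=2: 459+102+17·3·9=1020; k=3: 867+144+17·8·9=2235; k=4: 408+0+17·2·9=714 → min 714.
Optimal order: ((A·(B·(C·D)))·E) with cost 714.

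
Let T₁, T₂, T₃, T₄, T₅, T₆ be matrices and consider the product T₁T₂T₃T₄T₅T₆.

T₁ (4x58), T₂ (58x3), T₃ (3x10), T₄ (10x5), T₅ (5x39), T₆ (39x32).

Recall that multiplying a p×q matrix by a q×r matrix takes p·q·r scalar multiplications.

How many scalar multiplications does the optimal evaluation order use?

5559

Adjacent pairs: T₁T₂ = 4·58·3 = 696; T₂T₃ = 58·3·10 = 1740; T₃T₄ = 3·10·5 = 150; T₄T₅ = 10·5·39 = 1950; T₅T₆ = 5·39·32 = 6240.
Length 3: T₁..T₃: k=1: 0+1740+4·58·10=4060; k=2: 696+0+4·3·10=816 → min 816 | T₂..T₄: k=2: 0+150+58·3·5=1020; k=3: 1740+0+58·10·5=4640 → min 1020 | T₃..T₅: k=3: 0+1950+3·10·39=3120; k=4: 150+0+3·5·39=735 → min 735 | T₄..T₆: k=4: 0+6240+10·5·32=7840; k=5: 1950+0+10·39·32=14430 → min 7840.
Length 4: T₁..T₄: k=1: 0+1020+4·58·5=2180; k=2: 696+150+4·3·5=906; k=3: 816+0+4·10·5=1016 → min 906 | T₂..T₅: k=2: 0+735+58·3·39=7521; k=3: 1740+1950+58·10·39=26310; k=4: 1020+0+58·5·39=12330 → min 7521 | T₃..T₆: k=3: 0+7840+3·10·32=8800; k=4: 150+6240+3·5·32=6870; k=5: 735+0+3·39·32=4479 → min 4479.
Length 5: T₁..T₅: k=1: 0+7521+4·58·39=16569; k=2: 696+735+4·3·39=1899; k=3: 816+1950+4·10·39=4326; k=4: 906+0+4·5·39=1686 → min 1686 | T₂..T₆: k=2: 0+4479+58·3·32=10047; k=3: 1740+7840+58·10·32=28140; k=4: 1020+6240+58·5·32=16540; k=5: 7521+0+58·39·32=79905 → min 10047.
Length 6: T₁..T₆: k=1: 0+10047+4·58·32=17471; k=2: 696+4479+4·3·32=5559; k=3: 816+7840+4·10·32=9936; k=4: 906+6240+4·5·32=7786; k=5: 1686+0+4·39·32=6678 → min 5559.
Optimal order: ((T₁T₂)(((T₃T₄)T₅)T₆)) with cost 5559.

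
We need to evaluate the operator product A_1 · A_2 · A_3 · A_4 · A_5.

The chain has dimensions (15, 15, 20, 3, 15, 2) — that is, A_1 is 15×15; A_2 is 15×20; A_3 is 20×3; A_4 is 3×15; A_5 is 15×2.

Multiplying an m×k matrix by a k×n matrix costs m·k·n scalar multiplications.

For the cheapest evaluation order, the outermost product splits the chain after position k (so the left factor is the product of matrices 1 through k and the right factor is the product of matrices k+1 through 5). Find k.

Adjacent pairs: A_1A_2 = 15·15·20 = 4500; A_2A_3 = 15·20·3 = 900; A_3A_4 = 20·3·15 = 900; A_4A_5 = 3·15·2 = 90.
Length 3: A_1..A_3: k=1: 0+900+15·15·3=1575; k=2: 4500+0+15·20·3=5400 → min 1575 | A_2..A_4: k=2: 0+900+15·20·15=5400; k=3: 900+0+15·3·15=1575 → min 1575 | A_3..A_5: k=3: 0+90+20·3·2=210; k=4: 900+0+20·15·2=1500 → min 210.
Length 4: A_1..A_4: k=1: 0+1575+15·15·15=4950; k=2: 4500+900+15·20·15=9900; k=3: 1575+0+15·3·15=2250 → min 2250 | A_2..A_5: k=2: 0+210+15·20·2=810; k=3: 900+90+15·3·2=1080; k=4: 1575+0+15·15·2=2025 → min 810.
Top-level splits: k=1: (A_1..A_1)·(A_2..A_5) → 0+810+15·15·2 = 1260; k=2: (A_1..A_2)·(A_3..A_5) → 4500+210+15·20·2 = 5310; k=3: (A_1..A_3)·(A_4..A_5) → 1575+90+15·3·2 = 1755; k=4: (A_1..A_4)·(A_5..A_5) → 2250+0+15·15·2 = 2700.
Best split is after A_1, i.e. k = 1.

1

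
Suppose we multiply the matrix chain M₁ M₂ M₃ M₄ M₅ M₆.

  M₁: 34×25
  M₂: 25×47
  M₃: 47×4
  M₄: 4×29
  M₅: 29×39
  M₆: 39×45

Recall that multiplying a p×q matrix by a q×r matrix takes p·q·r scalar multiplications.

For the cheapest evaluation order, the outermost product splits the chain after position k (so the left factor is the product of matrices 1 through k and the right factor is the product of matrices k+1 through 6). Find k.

Adjacent pairs: M₁M₂ = 34·25·47 = 39950; M₂M₃ = 25·47·4 = 4700; M₃M₄ = 47·4·29 = 5452; M₄M₅ = 4·29·39 = 4524; M₅M₆ = 29·39·45 = 50895.
Length 3: M₁..M₃: k=1: 0+4700+34·25·4=8100; k=2: 39950+0+34·47·4=46342 → min 8100 | M₂..M₄: k=2: 0+5452+25·47·29=39527; k=3: 4700+0+25·4·29=7600 → min 7600 | M₃..M₅: k=3: 0+4524+47·4·39=11856; k=4: 5452+0+47·29·39=58609 → min 11856 | M₄..M₆: k=4: 0+50895+4·29·45=56115; k=5: 4524+0+4·39·45=11544 → min 11544.
Length 4: M₁..M₄: k=1: 0+7600+34·25·29=32250; k=2: 39950+5452+34·47·29=91744; k=3: 8100+0+34·4·29=12044 → min 12044 | M₂..M₅: k=2: 0+11856+25·47·39=57681; k=3: 4700+4524+25·4·39=13124; k=4: 7600+0+25·29·39=35875 → min 13124 | M₃..M₆: k=3: 0+11544+47·4·45=20004; k=4: 5452+50895+47·29·45=117682; k=5: 11856+0+47·39·45=94341 → min 20004.
Length 5: M₁..M₅: k=1: 0+13124+34·25·39=46274; k=2: 39950+11856+34·47·39=114128; k=3: 8100+4524+34·4·39=17928; k=4: 12044+0+34·29·39=50498 → min 17928 | M₂..M₆: k=2: 0+20004+25·47·45=72879; k=3: 4700+11544+25·4·45=20744; k=4: 7600+50895+25·29·45=91120; k=5: 13124+0+25·39·45=56999 → min 20744.
Top-level splits: k=1: (M₁..M₁)·(M₂..M₆) → 0+20744+34·25·45 = 58994; k=2: (M₁..M₂)·(M₃..M₆) → 39950+20004+34·47·45 = 131864; k=3: (M₁..M₃)·(M₄..M₆) → 8100+11544+34·4·45 = 25764; k=4: (M₁..M₄)·(M₅..M₆) → 12044+50895+34·29·45 = 107309; k=5: (M₁..M₅)·(M₆..M₆) → 17928+0+34·39·45 = 77598.
Best split is after M₃, i.e. k = 3.

3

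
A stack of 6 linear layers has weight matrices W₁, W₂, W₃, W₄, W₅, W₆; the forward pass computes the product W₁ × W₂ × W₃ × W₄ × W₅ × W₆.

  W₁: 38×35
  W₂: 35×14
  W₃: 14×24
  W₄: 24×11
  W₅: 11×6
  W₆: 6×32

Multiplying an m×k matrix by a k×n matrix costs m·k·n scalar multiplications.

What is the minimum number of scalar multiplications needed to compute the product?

Adjacent pairs: W₁W₂ = 38·35·14 = 18620; W₂W₃ = 35·14·24 = 11760; W₃W₄ = 14·24·11 = 3696; W₄W₅ = 24·11·6 = 1584; W₅W₆ = 11·6·32 = 2112.
Length 3: W₁..W₃: k=1: 0+11760+38·35·24=43680; k=2: 18620+0+38·14·24=31388 → min 31388 | W₂..W₄: k=2: 0+3696+35·14·11=9086; k=3: 11760+0+35·24·11=21000 → min 9086 | W₃..W₅: k=3: 0+1584+14·24·6=3600; k=4: 3696+0+14·11·6=4620 → min 3600 | W₄..W₆: k=4: 0+2112+24·11·32=10560; k=5: 1584+0+24·6·32=6192 → min 6192.
Length 4: W₁..W₄: k=1: 0+9086+38·35·11=23716; k=2: 18620+3696+38·14·11=28168; k=3: 31388+0+38·24·11=41420 → min 23716 | W₂..W₅: k=2: 0+3600+35·14·6=6540; k=3: 11760+1584+35·24·6=18384; k=4: 9086+0+35·11·6=11396 → min 6540 | W₃..W₆: k=3: 0+6192+14·24·32=16944; k=4: 3696+2112+14·11·32=10736; k=5: 3600+0+14·6·32=6288 → min 6288.
Length 5: W₁..W₅: k=1: 0+6540+38·35·6=14520; k=2: 18620+3600+38·14·6=25412; k=3: 31388+1584+38·24·6=38444; k=4: 23716+0+38·11·6=26224 → min 14520 | W₂..W₆: k=2: 0+6288+35·14·32=21968; k=3: 11760+6192+35·24·32=44832; k=4: 9086+2112+35·11·32=23518; k=5: 6540+0+35·6·32=13260 → min 13260.
Length 6: W₁..W₆: k=1: 0+13260+38·35·32=55820; k=2: 18620+6288+38·14·32=41932; k=3: 31388+6192+38·24·32=66764; k=4: 23716+2112+38·11·32=39204; k=5: 14520+0+38·6·32=21816 → min 21816.
Optimal order: ((W₁ × (W₂ × (W₃ × (W₄ × W₅)))) × W₆) with cost 21816.

21816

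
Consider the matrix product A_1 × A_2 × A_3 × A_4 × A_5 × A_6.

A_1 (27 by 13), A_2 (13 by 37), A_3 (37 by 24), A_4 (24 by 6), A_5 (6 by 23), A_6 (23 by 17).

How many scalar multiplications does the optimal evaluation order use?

Adjacent pairs: A_1A_2 = 27·13·37 = 12987; A_2A_3 = 13·37·24 = 11544; A_3A_4 = 37·24·6 = 5328; A_4A_5 = 24·6·23 = 3312; A_5A_6 = 6·23·17 = 2346.
Length 3: A_1..A_3: k=1: 0+11544+27·13·24=19968; k=2: 12987+0+27·37·24=36963 → min 19968 | A_2..A_4: k=2: 0+5328+13·37·6=8214; k=3: 11544+0+13·24·6=13416 → min 8214 | A_3..A_5: k=3: 0+3312+37·24·23=23736; k=4: 5328+0+37·6·23=10434 → min 10434 | A_4..A_6: k=4: 0+2346+24·6·17=4794; k=5: 3312+0+24·23·17=12696 → min 4794.
Length 4: A_1..A_4: k=1: 0+8214+27·13·6=10320; k=2: 12987+5328+27·37·6=24309; k=3: 19968+0+27·24·6=23856 → min 10320 | A_2..A_5: k=2: 0+10434+13·37·23=21497; k=3: 11544+3312+13·24·23=22032; k=4: 8214+0+13·6·23=10008 → min 10008 | A_3..A_6: k=3: 0+4794+37·24·17=19890; k=4: 5328+2346+37·6·17=11448; k=5: 10434+0+37·23·17=24901 → min 11448.
Length 5: A_1..A_5: k=1: 0+10008+27·13·23=18081; k=2: 12987+10434+27·37·23=46398; k=3: 19968+3312+27·24·23=38184; k=4: 10320+0+27·6·23=14046 → min 14046 | A_2..A_6: k=2: 0+11448+13·37·17=19625; k=3: 11544+4794+13·24·17=21642; k=4: 8214+2346+13·6·17=11886; k=5: 10008+0+13·23·17=15091 → min 11886.
Length 6: A_1..A_6: k=1: 0+11886+27·13·17=17853; k=2: 12987+11448+27·37·17=41418; k=3: 19968+4794+27·24·17=35778; k=4: 10320+2346+27·6·17=15420; k=5: 14046+0+27·23·17=24603 → min 15420.
Optimal order: ((A_1 × (A_2 × (A_3 × A_4))) × (A_5 × A_6)) with cost 15420.

15420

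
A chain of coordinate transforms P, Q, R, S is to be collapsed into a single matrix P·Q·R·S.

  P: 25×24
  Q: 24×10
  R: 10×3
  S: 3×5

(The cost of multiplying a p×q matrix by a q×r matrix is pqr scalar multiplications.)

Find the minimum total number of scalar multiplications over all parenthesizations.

2895

Adjacent pairs: PQ = 25·24·10 = 6000; QR = 24·10·3 = 720; RS = 10·3·5 = 150.
Length 3: P..R: k=1: 0+720+25·24·3=2520; k=2: 6000+0+25·10·3=6750 → min 2520 | Q..S: k=2: 0+150+24·10·5=1350; k=3: 720+0+24·3·5=1080 → min 1080.
Length 4: P..S: k=1: 0+1080+25·24·5=4080; k=2: 6000+150+25·10·5=7400; k=3: 2520+0+25·3·5=2895 → min 2895.
Optimal order: ((P·(Q·R))·S) with cost 2895.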